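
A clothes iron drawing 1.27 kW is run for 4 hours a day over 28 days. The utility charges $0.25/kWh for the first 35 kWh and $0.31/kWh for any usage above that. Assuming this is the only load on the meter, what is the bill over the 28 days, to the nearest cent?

$41.99

Runtime = 4 h/day × 28 days = 112 h
Energy = 1.27 kW × 112 h = 142.24 kWh
Tier 1 (0–35 kWh): 35 × $0.25 = $8.75
Above 35 kWh: 107.24 × $0.31 = $33.2444
Bill = $41.99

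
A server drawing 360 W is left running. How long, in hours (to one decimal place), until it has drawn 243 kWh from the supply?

Hours = 243 kWh ÷ 0.36 kW = 675.0 h

675.0 h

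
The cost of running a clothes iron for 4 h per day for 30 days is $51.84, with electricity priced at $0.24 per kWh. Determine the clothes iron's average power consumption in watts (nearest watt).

1800 W

Energy = $51.84 ÷ $0.24/kWh = 216 kWh
Runtime = 4 h/day × 30 days = 120 h
Power = 216 kWh ÷ 120 h = 1.8 kW = 1800 W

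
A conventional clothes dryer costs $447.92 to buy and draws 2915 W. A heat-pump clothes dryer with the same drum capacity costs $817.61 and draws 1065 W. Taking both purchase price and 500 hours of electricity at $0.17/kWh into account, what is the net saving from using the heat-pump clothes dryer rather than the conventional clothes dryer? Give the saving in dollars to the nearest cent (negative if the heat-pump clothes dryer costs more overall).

-$212.44

conventional clothes dryer: $447.92 + (2915/1000) kW × 500 h × $0.17 = $447.92 + $247.775 = $695.695
heat-pump clothes dryer: $817.61 + (1065/1000) kW × 500 h × $0.17 = $817.61 + $90.525 = $908.135
Saving = $695.695 − $908.135 = −$212.44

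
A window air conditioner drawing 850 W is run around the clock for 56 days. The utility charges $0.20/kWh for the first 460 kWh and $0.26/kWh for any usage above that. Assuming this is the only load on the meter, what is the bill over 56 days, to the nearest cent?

$269.42

Runtime = 24 h × 56 = 1344 h
Energy = 0.85 kW × 1344 h = 1142.4 kWh
Tier 1 (0–460 kWh): 460 × $0.20 = $92
Above 460 kWh: 682.4 × $0.26 = $177.424
Bill = $269.42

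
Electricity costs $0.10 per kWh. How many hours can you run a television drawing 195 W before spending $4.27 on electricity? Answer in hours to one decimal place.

Energy available = $4.27 ÷ $0.10/kWh = 42.7 kWh
Hours = 42.7 kWh ÷ 0.195 kW = 219.0 h

219.0 h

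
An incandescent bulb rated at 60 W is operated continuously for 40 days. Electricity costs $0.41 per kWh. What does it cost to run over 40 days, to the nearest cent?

Runtime = 24 h × 40 = 960 h
Energy = 0.06 kW × 960 h = 57.6 kWh
Cost = 57.6 kWh × $0.41/kWh = $23.62

$23.62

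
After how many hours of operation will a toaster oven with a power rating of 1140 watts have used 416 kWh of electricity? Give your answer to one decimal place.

364.9 h

Hours = 416 kWh ÷ 1.14 kW = 364.9 h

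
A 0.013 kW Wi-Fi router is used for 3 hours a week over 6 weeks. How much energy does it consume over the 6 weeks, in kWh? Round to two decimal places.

0.23 kWh

Runtime = 3 h/week × 6 weeks = 18 h
Energy = 0.013 kW × 18 h = 0.234 kWh ≈ 0.23 kWh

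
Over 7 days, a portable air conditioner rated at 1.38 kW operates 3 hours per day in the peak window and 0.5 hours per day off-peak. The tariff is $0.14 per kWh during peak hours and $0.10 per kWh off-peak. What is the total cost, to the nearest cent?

Peak energy = 1.38 kW × 3 h × 7 = 28.98 kWh
Off-peak energy = 1.38 kW × 0.5 h × 7 = 4.83 kWh
Cost = 28.98 × $0.14 + 4.83 × $0.10 = $4.0572 + $0.483 = $4.54

$4.54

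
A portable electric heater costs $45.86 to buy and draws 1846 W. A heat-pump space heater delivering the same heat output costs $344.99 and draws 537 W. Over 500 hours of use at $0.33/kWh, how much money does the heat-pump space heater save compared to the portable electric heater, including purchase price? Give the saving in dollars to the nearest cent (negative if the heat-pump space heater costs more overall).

portable electric heater: $45.86 + (1846/1000) kW × 500 h × $0.33 = $45.86 + $304.59 = $350.45
heat-pump space heater: $344.99 + (537/1000) kW × 500 h × $0.33 = $344.99 + $88.605 = $433.595
Saving = $350.45 − $433.595 = −$83.145 → -$83.15

-$83.15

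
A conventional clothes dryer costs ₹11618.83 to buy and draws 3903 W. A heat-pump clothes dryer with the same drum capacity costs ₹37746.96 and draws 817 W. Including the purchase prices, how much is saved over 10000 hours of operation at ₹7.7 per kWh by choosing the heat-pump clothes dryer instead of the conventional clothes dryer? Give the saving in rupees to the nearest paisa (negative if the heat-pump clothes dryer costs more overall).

₹211493.87

conventional clothes dryer: ₹11618.83 + (3903/1000) kW × 10000 h × ₹7.7 = ₹11618.83 + ₹300531 = ₹312149.83
heat-pump clothes dryer: ₹37746.96 + (817/1000) kW × 10000 h × ₹7.7 = ₹37746.96 + ₹62909 = ₹100655.96
Saving = ₹312149.83 − ₹100655.96 = ₹211493.87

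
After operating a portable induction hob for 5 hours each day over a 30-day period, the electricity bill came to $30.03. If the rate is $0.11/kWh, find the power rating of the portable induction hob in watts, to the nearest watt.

Energy = $30.03 ÷ $0.11/kWh = 273 kWh
Runtime = 5 h/day × 30 days = 150 h
Power = 273 kWh ÷ 150 h = 1.82 kW = 1820 W

1820 W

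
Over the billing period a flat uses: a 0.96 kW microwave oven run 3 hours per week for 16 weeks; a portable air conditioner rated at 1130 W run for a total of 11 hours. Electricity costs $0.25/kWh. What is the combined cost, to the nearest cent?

microwave oven: Runtime = 3 h/week × 16 weeks = 48 h
microwave oven: 0.96 kW × 48 h = 46.08 kWh
portable air conditioner: 1.13 kW × 11 h = 12.43 kWh
Total energy = 58.51 kWh
Cost = 58.51 × $0.25 = $14.63

$14.63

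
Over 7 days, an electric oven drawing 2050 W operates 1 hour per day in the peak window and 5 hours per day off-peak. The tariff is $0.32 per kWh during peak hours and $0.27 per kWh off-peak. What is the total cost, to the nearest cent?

$23.96

Peak energy = 2.05 kW × 1 h × 7 = 14.35 kWh
Off-peak energy = 2.05 kW × 5 h × 7 = 71.75 kWh
Cost = 14.35 × $0.32 + 71.75 × $0.27 = $4.592 + $19.3725 = $23.96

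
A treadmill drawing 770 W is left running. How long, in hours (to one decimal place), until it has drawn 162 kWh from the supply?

Hours = 162 kWh ÷ 0.77 kW = 210.4 h

210.4 h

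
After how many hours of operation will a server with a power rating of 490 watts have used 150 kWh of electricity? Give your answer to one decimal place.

Hours = 150 kWh ÷ 0.49 kW = 306.1 h

306.1 h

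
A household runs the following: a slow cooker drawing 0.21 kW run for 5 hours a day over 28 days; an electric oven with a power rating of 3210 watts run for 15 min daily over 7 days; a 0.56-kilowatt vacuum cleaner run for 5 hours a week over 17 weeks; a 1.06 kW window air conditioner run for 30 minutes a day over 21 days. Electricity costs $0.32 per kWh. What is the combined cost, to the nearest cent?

slow cooker: Runtime = 5 h/day × 28 days = 140 h
slow cooker: 0.21 kW × 140 h = 29.4 kWh
electric oven: Runtime = 15 min × 7 = 105 min = 1.75 h
electric oven: 3.21 kW × 1.75 h = 5.6175 kWh
vacuum cleaner: Runtime = 5 h/week × 17 weeks = 85 h
vacuum cleaner: 0.56 kW × 85 h = 47.6 kWh
window air conditioner: Runtime = 30 min × 21 = 630 min = 10.5 h
window air conditioner: 1.06 kW × 10.5 h = 11.13 kWh
Total energy = 93.7475 kWh
Cost = 93.7475 × $0.32 = $30.00

$30.00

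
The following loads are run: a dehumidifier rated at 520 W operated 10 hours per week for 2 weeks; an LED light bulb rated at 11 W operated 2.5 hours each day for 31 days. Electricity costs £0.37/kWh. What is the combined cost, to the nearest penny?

£4.16

dehumidifier: Runtime = 10 h/week × 2 weeks = 20 h
dehumidifier: 0.52 kW × 20 h = 10.4 kWh
LED light bulb: Runtime = 2.5 h/day × 31 days = 77.5 h
LED light bulb: 0.011 kW × 77.5 h = 0.8525 kWh
Total energy = 11.2525 kWh
Cost = 11.2525 × £0.37 = £4.16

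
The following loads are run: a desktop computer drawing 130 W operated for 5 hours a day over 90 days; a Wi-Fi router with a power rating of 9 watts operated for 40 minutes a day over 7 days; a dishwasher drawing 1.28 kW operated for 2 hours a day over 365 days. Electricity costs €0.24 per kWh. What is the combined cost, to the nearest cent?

desktop computer: Runtime = 5 h/day × 90 days = 450 h
desktop computer: 0.13 kW × 450 h = 58.5 kWh
Wi-Fi router: Runtime = 40 min × 7 = 280 min = 4.666666… h
Wi-Fi router: 0.009 kW × 4.666666… h = 0.042 kWh
dishwasher: Runtime = 2 h/day × 365 days = 730 h
dishwasher: 1.28 kW × 730 h = 934.4 kWh
Total energy = 992.942 kWh
Cost = 992.942 × €0.24 = €238.31

€238.31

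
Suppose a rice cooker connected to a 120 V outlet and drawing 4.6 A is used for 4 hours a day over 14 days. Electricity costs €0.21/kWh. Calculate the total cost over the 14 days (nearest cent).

€6.49

Power = 4.6 A × 120 V = 552 W = 0.552 kW
Runtime = 4 h/day × 14 days = 56 h
Energy = 0.552 kW × 56 h = 30.912 kWh
Cost = 30.912 kWh × €0.21/kWh = €6.49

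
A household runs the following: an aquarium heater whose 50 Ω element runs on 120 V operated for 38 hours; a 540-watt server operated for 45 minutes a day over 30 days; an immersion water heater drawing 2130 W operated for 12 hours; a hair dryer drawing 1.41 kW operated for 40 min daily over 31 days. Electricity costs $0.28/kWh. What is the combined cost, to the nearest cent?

$21.78

aquarium heater: Power = V²/R = 120²/50 = 288 W = 0.288 kW
aquarium heater: 0.288 kW × 38 h = 10.944 kWh
server: Runtime = 45 min × 30 = 1350 min = 22.5 h
server: 0.54 kW × 22.5 h = 12.15 kWh
immersion water heater: 2.13 kW × 12 h = 25.56 kWh
hair dryer: Runtime = 40 min × 31 = 1240 min = 20.666666… h
hair dryer: 1.41 kW × 20.666666… h = 29.14 kWh
Total energy = 77.794 kWh
Cost = 77.794 × $0.28 = $21.78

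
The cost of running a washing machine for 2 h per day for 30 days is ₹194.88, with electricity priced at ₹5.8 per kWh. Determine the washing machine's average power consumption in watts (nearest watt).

560 W

Energy = ₹194.88 ÷ ₹5.8/kWh = 33.6 kWh
Runtime = 2 h/day × 30 days = 60 h
Power = 33.6 kWh ÷ 60 h = 0.56 kW = 560 W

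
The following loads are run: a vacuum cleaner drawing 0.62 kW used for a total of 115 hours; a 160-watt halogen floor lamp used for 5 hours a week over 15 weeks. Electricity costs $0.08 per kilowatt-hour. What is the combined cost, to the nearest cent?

$6.66

vacuum cleaner: 0.62 kW × 115 h = 71.3 kWh
halogen floor lamp: Runtime = 5 h/week × 15 weeks = 75 h
halogen floor lamp: 0.16 kW × 75 h = 12 kWh
Total energy = 83.3 kWh
Cost = 83.3 × $0.08 = $6.66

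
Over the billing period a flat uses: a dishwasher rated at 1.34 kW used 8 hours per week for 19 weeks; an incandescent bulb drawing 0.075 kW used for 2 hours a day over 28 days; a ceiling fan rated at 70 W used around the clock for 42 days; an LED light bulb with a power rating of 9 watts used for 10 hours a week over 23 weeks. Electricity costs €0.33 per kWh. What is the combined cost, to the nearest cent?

€92.57

dishwasher: Runtime = 8 h/week × 19 weeks = 152 h
dishwasher: 1.34 kW × 152 h = 203.68 kWh
incandescent bulb: Runtime = 2 h/day × 28 days = 56 h
incandescent bulb: 0.075 kW × 56 h = 4.2 kWh
ceiling fan: Runtime = 24 h × 42 = 1008 h
ceiling fan: 0.07 kW × 1008 h = 70.56 kWh
LED light bulb: Runtime = 10 h/week × 23 weeks = 230 h
LED light bulb: 0.009 kW × 230 h = 2.07 kWh
Total energy = 280.51 kWh
Cost = 280.51 × €0.33 = €92.57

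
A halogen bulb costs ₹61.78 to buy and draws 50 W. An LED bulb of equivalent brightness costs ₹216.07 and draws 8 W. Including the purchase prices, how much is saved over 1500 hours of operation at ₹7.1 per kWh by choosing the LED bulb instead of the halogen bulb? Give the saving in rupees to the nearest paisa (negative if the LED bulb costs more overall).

₹293.01

halogen bulb: ₹61.78 + (50/1000) kW × 1500 h × ₹7.1 = ₹61.78 + ₹532.5 = ₹594.28
LED bulb: ₹216.07 + (8/1000) kW × 1500 h × ₹7.1 = ₹216.07 + ₹85.2 = ₹301.27
Saving = ₹594.28 − ₹301.27 = ₹293.01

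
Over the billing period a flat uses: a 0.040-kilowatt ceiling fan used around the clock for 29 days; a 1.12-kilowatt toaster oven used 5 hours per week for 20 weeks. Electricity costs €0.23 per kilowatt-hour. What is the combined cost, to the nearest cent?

€32.16

ceiling fan: Runtime = 24 h × 29 = 696 h
ceiling fan: 0.04 kW × 696 h = 27.84 kWh
toaster oven: Runtime = 5 h/week × 20 weeks = 100 h
toaster oven: 1.12 kW × 100 h = 112 kWh
Total energy = 139.84 kWh
Cost = 139.84 × €0.23 = €32.16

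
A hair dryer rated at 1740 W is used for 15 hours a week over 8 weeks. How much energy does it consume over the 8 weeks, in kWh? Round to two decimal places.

208.80 kWh

Runtime = 15 h/week × 8 weeks = 120 h
Energy = 1.74 kW × 120 h = 208.8 kWh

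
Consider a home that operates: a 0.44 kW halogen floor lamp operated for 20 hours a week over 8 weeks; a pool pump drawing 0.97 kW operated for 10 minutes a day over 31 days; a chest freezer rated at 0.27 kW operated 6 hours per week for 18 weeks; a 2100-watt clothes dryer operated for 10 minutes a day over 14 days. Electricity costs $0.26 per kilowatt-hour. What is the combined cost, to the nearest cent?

$28.46

halogen floor lamp: Runtime = 20 h/week × 8 weeks = 160 h
halogen floor lamp: 0.44 kW × 160 h = 70.4 kWh
pool pump: Runtime = 10 min × 31 = 310 min = 5.166666… h
pool pump: 0.97 kW × 5.166666… h = 5.011666… kWh
chest freezer: Runtime = 6 h/week × 18 weeks = 108 h
chest freezer: 0.27 kW × 108 h = 29.16 kWh
clothes dryer: Runtime = 10 min × 14 = 140 min = 2.333333… h
clothes dryer: 2.1 kW × 2.333333… h = 4.9 kWh
Total energy = 109.471666… kWh
Cost = 109.471666… × $0.26 = $28.46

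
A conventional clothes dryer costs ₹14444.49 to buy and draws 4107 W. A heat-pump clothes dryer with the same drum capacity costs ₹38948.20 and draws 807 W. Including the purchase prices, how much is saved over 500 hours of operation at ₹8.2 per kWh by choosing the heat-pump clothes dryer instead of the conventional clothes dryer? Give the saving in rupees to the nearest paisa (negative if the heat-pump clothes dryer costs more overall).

conventional clothes dryer: ₹14444.49 + (4107/1000) kW × 500 h × ₹8.2 = ₹14444.49 + ₹16838.7 = ₹31283.19
heat-pump clothes dryer: ₹38948.20 + (807/1000) kW × 500 h × ₹8.2 = ₹38948.20 + ₹3308.7 = ₹42256.9
Saving = ₹31283.19 − ₹42256.9 = −₹10973.71

-₹10973.71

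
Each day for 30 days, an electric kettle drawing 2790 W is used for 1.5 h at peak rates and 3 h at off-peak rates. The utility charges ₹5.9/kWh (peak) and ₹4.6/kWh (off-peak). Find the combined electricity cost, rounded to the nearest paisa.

Peak energy = 2.79 kW × 1.5 h × 30 = 125.55 kWh
Off-peak energy = 2.79 kW × 3 h × 30 = 251.1 kWh
Cost = 125.55 × ₹5.9 + 251.1 × ₹4.6 = ₹740.745 + ₹1155.06 = ₹1895.81

₹1895.81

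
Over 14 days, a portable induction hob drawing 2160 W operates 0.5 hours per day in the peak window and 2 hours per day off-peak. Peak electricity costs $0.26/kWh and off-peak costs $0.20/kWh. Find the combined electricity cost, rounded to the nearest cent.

Peak energy = 2.16 kW × 0.5 h × 14 = 15.12 kWh
Off-peak energy = 2.16 kW × 2 h × 14 = 60.48 kWh
Cost = 15.12 × $0.26 + 60.48 × $0.20 = $3.9312 + $12.096 = $16.03

$16.03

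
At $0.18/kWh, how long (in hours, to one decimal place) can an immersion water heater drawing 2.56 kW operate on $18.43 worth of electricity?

Energy available = $18.43 ÷ $0.18/kWh = 102.3889 kWh
Hours = 102.3889 kWh ÷ 2.56 kW = 40.0 h

40.0 h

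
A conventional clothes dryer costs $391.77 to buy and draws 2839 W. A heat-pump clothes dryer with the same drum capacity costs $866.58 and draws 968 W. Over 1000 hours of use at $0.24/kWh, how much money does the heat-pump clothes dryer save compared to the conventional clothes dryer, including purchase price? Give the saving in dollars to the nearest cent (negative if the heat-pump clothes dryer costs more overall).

-$25.77

conventional clothes dryer: $391.77 + (2839/1000) kW × 1000 h × $0.24 = $391.77 + $681.36 = $1073.13
heat-pump clothes dryer: $866.58 + (968/1000) kW × 1000 h × $0.24 = $866.58 + $232.32 = $1098.9
Saving = $1073.13 − $1098.9 = −$25.77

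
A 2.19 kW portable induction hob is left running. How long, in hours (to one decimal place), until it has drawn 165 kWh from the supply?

75.3 h

Hours = 165 kWh ÷ 2.19 kW = 75.3 h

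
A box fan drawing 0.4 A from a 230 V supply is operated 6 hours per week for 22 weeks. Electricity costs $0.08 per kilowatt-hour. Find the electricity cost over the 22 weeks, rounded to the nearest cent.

Power = 0.4 A × 230 V = 92 W = 0.092 kW
Runtime = 6 h/week × 22 weeks = 132 h
Energy = 0.092 kW × 132 h = 12.144 kWh
Cost = 12.144 kWh × $0.08/kWh = $0.97

$0.97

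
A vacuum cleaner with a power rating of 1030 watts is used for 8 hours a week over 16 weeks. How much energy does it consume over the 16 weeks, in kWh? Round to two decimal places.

Runtime = 8 h/week × 16 weeks = 128 h
Energy = 1.03 kW × 128 h = 131.84 kWh

131.84 kWh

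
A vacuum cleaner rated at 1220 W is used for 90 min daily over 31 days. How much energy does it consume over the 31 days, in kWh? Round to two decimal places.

56.73 kWh

Runtime = 90 min × 31 = 2790 min = 46.5 h
Energy = 1.22 kW × 46.5 h = 56.73 kWh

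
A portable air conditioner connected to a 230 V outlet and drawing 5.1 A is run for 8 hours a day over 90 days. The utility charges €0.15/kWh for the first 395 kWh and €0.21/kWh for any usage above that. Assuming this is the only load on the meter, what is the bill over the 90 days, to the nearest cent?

€153.66

Power = 5.1 A × 230 V = 1173 W = 1.173 kW
Runtime = 8 h/day × 90 days = 720 h
Energy = 1.173 kW × 720 h = 844.56 kWh
Tier 1 (0–395 kWh): 395 × €0.15 = €59.25
Above 395 kWh: 449.56 × €0.21 = €94.4076
Bill = €153.66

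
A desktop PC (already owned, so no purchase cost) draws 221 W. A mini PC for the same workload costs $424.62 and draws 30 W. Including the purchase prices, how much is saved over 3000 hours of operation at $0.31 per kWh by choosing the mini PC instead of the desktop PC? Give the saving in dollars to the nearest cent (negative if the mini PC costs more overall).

-$246.99

desktop PC: $0.00 + (221/1000) kW × 3000 h × $0.31 = $0.00 + $205.53 = $205.53
mini PC: $424.62 + (30/1000) kW × 3000 h × $0.31 = $424.62 + $27.9 = $452.52
Saving = $205.53 − $452.52 = −$246.99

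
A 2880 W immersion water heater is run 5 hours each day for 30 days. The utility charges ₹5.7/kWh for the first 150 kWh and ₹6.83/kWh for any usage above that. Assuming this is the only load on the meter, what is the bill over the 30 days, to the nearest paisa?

Runtime = 5 h/day × 30 days = 150 h
Energy = 2.88 kW × 150 h = 432 kWh
Tier 1 (0–150 kWh): 150 × ₹5.7 = ₹855
Above 150 kWh: 282 × ₹6.83 = ₹1926.06
Bill = ₹2781.06

₹2781.06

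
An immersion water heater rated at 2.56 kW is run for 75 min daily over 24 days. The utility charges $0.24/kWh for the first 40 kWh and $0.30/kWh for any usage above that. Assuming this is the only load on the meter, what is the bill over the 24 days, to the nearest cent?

Runtime = 75 min × 24 = 1800 min = 30 h
Energy = 2.56 kW × 30 h = 76.8 kWh
Tier 1 (0–40 kWh): 40 × $0.24 = $9.6
Above 40 kWh: 36.8 × $0.30 = $11.04
Bill = $20.64

$20.64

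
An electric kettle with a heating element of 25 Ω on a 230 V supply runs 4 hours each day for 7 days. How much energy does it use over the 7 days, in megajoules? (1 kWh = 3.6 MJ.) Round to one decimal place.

Power = V²/R = 230²/25 = 2116 W = 2.116 kW
Runtime = 4 h/day × 7 days = 28 h
Energy = 2.116 kW × 28 h = 59.248 kWh
= 59.248 × 3.6 MJ = 213.3 MJ

213.3 MJ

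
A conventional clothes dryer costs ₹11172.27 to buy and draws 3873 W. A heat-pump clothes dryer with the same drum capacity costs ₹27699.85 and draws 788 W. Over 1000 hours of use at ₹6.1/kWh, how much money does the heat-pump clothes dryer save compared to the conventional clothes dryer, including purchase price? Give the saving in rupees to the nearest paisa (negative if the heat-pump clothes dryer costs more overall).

₹2290.92

conventional clothes dryer: ₹11172.27 + (3873/1000) kW × 1000 h × ₹6.1 = ₹11172.27 + ₹23625.3 = ₹34797.57
heat-pump clothes dryer: ₹27699.85 + (788/1000) kW × 1000 h × ₹6.1 = ₹27699.85 + ₹4806.8 = ₹32506.65
Saving = ₹34797.57 − ₹32506.65 = ₹2290.92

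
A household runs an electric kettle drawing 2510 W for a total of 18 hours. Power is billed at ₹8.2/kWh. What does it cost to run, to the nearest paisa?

Energy = 2.51 kW × 18 h = 45.18 kWh
Cost = 45.18 kWh × ₹8.2/kWh = ₹370.48

₹370.48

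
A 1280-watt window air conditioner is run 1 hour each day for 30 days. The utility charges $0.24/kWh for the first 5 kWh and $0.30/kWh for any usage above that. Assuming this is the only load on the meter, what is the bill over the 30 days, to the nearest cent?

$11.22

Runtime = 1 h/day × 30 days = 30 h
Energy = 1.28 kW × 30 h = 38.4 kWh
Tier 1 (0–5 kWh): 5 × $0.24 = $1.2
Above 5 kWh: 33.4 × $0.30 = $10.02
Bill = $11.22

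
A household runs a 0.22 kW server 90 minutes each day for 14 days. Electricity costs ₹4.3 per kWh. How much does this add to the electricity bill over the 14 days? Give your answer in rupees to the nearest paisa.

Runtime = 90 min × 14 = 1260 min = 21 h
Energy = 0.22 kW × 21 h = 4.62 kWh
Cost = 4.62 kWh × ₹4.3/kWh = ₹19.87

₹19.87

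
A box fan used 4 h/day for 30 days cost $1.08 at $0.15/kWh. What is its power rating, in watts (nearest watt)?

Energy = $1.08 ÷ $0.15/kWh = 7.2 kWh
Runtime = 4 h/day × 30 days = 120 h
Power = 7.2 kWh ÷ 120 h = 0.06 kW = 60 W

60 W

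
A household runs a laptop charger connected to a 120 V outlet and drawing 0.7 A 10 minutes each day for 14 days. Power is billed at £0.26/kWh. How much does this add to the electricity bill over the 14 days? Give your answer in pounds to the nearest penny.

Power = 0.7 A × 120 V = 84 W = 0.084 kW
Runtime = 10 min × 14 = 140 min = 2.333333… h
Energy = 0.084 kW × 2.333333… h = 0.196 kWh
Cost = 0.196 kWh × £0.26/kWh = £0.05

£0.05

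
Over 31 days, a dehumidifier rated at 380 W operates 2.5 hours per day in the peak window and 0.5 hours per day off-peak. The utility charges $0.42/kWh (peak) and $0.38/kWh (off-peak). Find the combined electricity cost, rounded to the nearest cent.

Peak energy = 0.38 kW × 2.5 h × 31 = 29.45 kWh
Off-peak energy = 0.38 kW × 0.5 h × 31 = 5.89 kWh
Cost = 29.45 × $0.42 + 5.89 × $0.38 = $12.369 + $2.2382 = $14.61

$14.61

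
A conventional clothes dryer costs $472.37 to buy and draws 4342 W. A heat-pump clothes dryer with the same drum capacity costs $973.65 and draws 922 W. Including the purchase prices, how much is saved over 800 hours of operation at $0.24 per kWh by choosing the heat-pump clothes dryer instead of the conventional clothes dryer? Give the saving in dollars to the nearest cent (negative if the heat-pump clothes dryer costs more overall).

$155.36

conventional clothes dryer: $472.37 + (4342/1000) kW × 800 h × $0.24 = $472.37 + $833.664 = $1306.034
heat-pump clothes dryer: $973.65 + (922/1000) kW × 800 h × $0.24 = $973.65 + $177.024 = $1150.674
Saving = $1306.034 − $1150.674 = $155.36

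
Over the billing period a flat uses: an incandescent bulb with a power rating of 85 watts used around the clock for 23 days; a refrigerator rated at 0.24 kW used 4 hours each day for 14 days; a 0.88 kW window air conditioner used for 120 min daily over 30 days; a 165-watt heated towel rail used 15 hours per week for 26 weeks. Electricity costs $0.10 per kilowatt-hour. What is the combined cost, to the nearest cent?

$17.75

incandescent bulb: Runtime = 24 h × 23 = 552 h
incandescent bulb: 0.085 kW × 552 h = 46.92 kWh
refrigerator: Runtime = 4 h/day × 14 days = 56 h
refrigerator: 0.24 kW × 56 h = 13.44 kWh
window air conditioner: Runtime = 120 min × 30 = 3600 min = 60 h
window air conditioner: 0.88 kW × 60 h = 52.8 kWh
heated towel rail: Runtime = 15 h/week × 26 weeks = 390 h
heated towel rail: 0.165 kW × 390 h = 64.35 kWh
Total energy = 177.51 kWh
Cost = 177.51 × $0.10 = $17.75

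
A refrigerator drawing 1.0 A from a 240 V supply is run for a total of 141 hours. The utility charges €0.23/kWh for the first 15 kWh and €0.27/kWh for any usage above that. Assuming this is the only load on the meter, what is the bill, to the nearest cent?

€8.54

Power = 1.0 A × 240 V = 240 W = 0.24 kW
Energy = 0.24 kW × 141 h = 33.84 kWh
Tier 1 (0–15 kWh): 15 × €0.23 = €3.45
Above 15 kWh: 18.84 × €0.27 = €5.0868
Bill = €8.54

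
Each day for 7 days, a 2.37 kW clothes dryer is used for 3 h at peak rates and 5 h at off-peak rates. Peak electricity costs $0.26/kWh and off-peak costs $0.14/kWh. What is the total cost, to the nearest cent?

Peak energy = 2.37 kW × 3 h × 7 = 49.77 kWh
Off-peak energy = 2.37 kW × 5 h × 7 = 82.95 kWh
Cost = 49.77 × $0.26 + 82.95 × $0.14 = $12.9402 + $11.613 = $24.55

$24.55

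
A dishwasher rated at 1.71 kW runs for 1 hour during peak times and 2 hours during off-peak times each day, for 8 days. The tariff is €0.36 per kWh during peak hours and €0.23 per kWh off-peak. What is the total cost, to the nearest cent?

Peak energy = 1.71 kW × 1 h × 8 = 13.68 kWh
Off-peak energy = 1.71 kW × 2 h × 8 = 27.36 kWh
Cost = 13.68 × €0.36 + 27.36 × €0.23 = €4.9248 + €6.2928 = €11.22

€11.22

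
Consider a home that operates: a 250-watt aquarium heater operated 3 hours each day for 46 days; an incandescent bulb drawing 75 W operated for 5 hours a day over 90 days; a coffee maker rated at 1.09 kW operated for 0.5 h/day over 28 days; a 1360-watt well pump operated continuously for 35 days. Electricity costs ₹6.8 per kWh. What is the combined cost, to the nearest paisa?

₹8336.19

aquarium heater: Runtime = 3 h/day × 46 days = 138 h
aquarium heater: 0.25 kW × 138 h = 34.5 kWh
incandescent bulb: Runtime = 5 h/day × 90 days = 450 h
incandescent bulb: 0.075 kW × 450 h = 33.75 kWh
coffee maker: Runtime = 0.5 h/day × 28 days = 14 h
coffee maker: 1.09 kW × 14 h = 15.26 kWh
well pump: Runtime = 24 h × 35 = 840 h
well pump: 1.36 kW × 840 h = 1142.4 kWh
Total energy = 1225.91 kWh
Cost = 1225.91 × ₹6.8 = ₹8336.19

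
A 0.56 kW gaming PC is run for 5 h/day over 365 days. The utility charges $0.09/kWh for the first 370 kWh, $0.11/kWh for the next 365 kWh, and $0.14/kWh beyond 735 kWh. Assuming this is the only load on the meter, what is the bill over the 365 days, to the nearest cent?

$113.63

Runtime = 5 h/day × 365 days = 1825 h
Energy = 0.56 kW × 1825 h = 1022 kWh
Tier 1 (0–370 kWh): 370 × $0.09 = $33.3
Tier 2 (370–735 kWh): 365 × $0.11 = $40.15
Above 735 kWh: 287 × $0.14 = $40.18
Bill = $113.63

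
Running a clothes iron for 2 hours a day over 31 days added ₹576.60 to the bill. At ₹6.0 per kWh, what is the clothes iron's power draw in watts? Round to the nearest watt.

1550 W

Energy = ₹576.60 ÷ ₹6.0/kWh = 96.1 kWh
Runtime = 2 h/day × 31 days = 62 h
Power = 96.1 kWh ÷ 62 h = 1.55 kW = 1550 W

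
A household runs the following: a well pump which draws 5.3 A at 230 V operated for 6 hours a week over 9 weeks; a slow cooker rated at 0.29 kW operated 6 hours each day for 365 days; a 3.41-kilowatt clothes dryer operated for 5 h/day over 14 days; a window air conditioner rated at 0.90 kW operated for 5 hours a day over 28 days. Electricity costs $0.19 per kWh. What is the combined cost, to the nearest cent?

well pump: Power = 5.3 A × 230 V = 1219 W = 1.219 kW
well pump: Runtime = 6 h/week × 9 weeks = 54 h
well pump: 1.219 kW × 54 h = 65.826 kWh
slow cooker: Runtime = 6 h/day × 365 days = 2190 h
slow cooker: 0.29 kW × 2190 h = 635.1 kWh
clothes dryer: Runtime = 5 h/day × 14 days = 70 h
clothes dryer: 3.41 kW × 70 h = 238.7 kWh
window air conditioner: Runtime = 5 h/day × 28 days = 140 h
window air conditioner: 0.9 kW × 140 h = 126 kWh
Total energy = 1065.626 kWh
Cost = 1065.626 × $0.19 = $202.47

$202.47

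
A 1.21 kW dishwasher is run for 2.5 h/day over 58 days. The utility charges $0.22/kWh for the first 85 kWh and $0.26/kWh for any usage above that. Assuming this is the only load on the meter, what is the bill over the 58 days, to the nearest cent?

$42.22

Runtime = 2.5 h/day × 58 days = 145 h
Energy = 1.21 kW × 145 h = 175.45 kWh
Tier 1 (0–85 kWh): 85 × $0.22 = $18.7
Above 85 kWh: 90.45 × $0.26 = $23.517
Bill = $42.22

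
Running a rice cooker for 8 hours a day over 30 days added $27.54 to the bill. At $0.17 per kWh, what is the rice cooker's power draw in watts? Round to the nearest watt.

Energy = $27.54 ÷ $0.17/kWh = 162 kWh
Runtime = 8 h/day × 30 days = 240 h
Power = 162 kWh ÷ 240 h = 0.675 kW = 675 W

675 W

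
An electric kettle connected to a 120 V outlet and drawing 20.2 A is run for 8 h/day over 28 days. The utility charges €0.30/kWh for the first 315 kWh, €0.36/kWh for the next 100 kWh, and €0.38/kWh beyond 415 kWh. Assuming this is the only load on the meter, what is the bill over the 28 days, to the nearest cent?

€179.13

Power = 20.2 A × 120 V = 2424 W = 2.424 kW
Runtime = 8 h/day × 28 days = 224 h
Energy = 2.424 kW × 224 h = 542.976 kWh
Tier 1 (0–315 kWh): 315 × €0.30 = €94.5
Tier 2 (315–415 kWh): 100 × €0.36 = €36
Above 415 kWh: 127.976 × €0.38 = €48.63088
Bill = €179.13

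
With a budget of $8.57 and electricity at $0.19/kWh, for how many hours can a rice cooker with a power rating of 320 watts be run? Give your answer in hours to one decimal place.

Energy available = $8.57 ÷ $0.19/kWh = 45.1053 kWh
Hours = 45.1053 kWh ÷ 0.32 kW = 141.0 h

141.0 h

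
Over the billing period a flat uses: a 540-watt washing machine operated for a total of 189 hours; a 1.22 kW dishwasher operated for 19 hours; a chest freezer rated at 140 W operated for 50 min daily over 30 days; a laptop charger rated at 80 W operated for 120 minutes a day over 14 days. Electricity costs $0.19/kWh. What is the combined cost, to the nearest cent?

washing machine: 0.54 kW × 189 h = 102.06 kWh
dishwasher: 1.22 kW × 19 h = 23.18 kWh
chest freezer: Runtime = 50 min × 30 = 1500 min = 25 h
chest freezer: 0.14 kW × 25 h = 3.5 kWh
laptop charger: Runtime = 120 min × 14 = 1680 min = 28 h
laptop charger: 0.08 kW × 28 h = 2.24 kWh
Total energy = 130.98 kWh
Cost = 130.98 × $0.19 = $24.89

$24.89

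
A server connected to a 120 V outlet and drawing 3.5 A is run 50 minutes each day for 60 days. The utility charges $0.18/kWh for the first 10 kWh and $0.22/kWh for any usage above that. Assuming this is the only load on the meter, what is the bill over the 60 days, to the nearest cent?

$4.22

Power = 3.5 A × 120 V = 420 W = 0.42 kW
Runtime = 50 min × 60 = 3000 min = 50 h
Energy = 0.42 kW × 50 h = 21 kWh
Tier 1 (0–10 kWh): 10 × $0.18 = $1.8
Above 10 kWh: 11 × $0.22 = $2.42
Bill = $4.22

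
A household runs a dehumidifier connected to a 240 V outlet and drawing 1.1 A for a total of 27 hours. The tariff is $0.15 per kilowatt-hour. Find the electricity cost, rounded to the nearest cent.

$1.07

Power = 1.1 A × 240 V = 264 W = 0.264 kW
Energy = 0.264 kW × 27 h = 7.128 kWh
Cost = 7.128 kWh × $0.15/kWh = $1.07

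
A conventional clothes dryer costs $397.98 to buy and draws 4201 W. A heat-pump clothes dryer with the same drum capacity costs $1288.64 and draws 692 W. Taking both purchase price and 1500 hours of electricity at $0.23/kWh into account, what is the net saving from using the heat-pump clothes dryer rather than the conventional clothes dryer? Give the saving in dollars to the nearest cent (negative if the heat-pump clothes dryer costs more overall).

conventional clothes dryer: $397.98 + (4201/1000) kW × 1500 h × $0.23 = $397.98 + $1449.345 = $1847.325
heat-pump clothes dryer: $1288.64 + (692/1000) kW × 1500 h × $0.23 = $1288.64 + $238.74 = $1527.38
Saving = $1847.325 − $1527.38 = $319.945 → $319.95

$319.95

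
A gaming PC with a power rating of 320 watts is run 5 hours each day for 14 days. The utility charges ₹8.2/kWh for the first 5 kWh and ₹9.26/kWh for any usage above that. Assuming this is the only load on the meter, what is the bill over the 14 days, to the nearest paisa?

Runtime = 5 h/day × 14 days = 70 h
Energy = 0.32 kW × 70 h = 22.4 kWh
Tier 1 (0–5 kWh): 5 × ₹8.2 = ₹41
Above 5 kWh: 17.4 × ₹9.26 = ₹161.124
Bill = ₹202.12

₹202.12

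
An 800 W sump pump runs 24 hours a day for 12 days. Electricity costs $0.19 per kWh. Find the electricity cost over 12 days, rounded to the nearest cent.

Runtime = 24 h × 12 = 288 h
Energy = 0.8 kW × 288 h = 230.4 kWh
Cost = 230.4 kWh × $0.19/kWh = $43.78

$43.78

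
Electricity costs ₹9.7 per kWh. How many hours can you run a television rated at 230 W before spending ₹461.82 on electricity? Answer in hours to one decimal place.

Energy available = ₹461.82 ÷ ₹9.7/kWh = 47.6103 kWh
Hours = 47.6103 kWh ÷ 0.23 kW = 207.0 h

207.0 h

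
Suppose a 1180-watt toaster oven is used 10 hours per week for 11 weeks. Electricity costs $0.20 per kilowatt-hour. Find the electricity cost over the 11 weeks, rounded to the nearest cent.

$25.96

Runtime = 10 h/week × 11 weeks = 110 h
Energy = 1.18 kW × 110 h = 129.8 kWh
Cost = 129.8 kWh × $0.20/kWh = $25.96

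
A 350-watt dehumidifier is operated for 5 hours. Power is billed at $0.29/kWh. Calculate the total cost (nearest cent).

Energy = 0.35 kW × 5 h = 1.75 kWh
Cost = 1.75 kWh × $0.29/kWh = $0.51

$0.51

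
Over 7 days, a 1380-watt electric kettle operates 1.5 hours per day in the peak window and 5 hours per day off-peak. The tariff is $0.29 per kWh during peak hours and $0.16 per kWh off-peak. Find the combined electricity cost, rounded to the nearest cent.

Peak energy = 1.38 kW × 1.5 h × 7 = 14.49 kWh
Off-peak energy = 1.38 kW × 5 h × 7 = 48.3 kWh
Cost = 14.49 × $0.29 + 48.3 × $0.16 = $4.2021 + $7.728 = $11.93

$11.93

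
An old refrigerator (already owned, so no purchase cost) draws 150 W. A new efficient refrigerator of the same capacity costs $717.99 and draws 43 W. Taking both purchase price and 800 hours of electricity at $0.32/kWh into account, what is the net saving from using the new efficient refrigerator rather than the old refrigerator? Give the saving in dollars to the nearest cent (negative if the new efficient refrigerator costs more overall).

-$690.60

old refrigerator: $0.00 + (150/1000) kW × 800 h × $0.32 = $0.00 + $38.4 = $38.4
new efficient refrigerator: $717.99 + (43/1000) kW × 800 h × $0.32 = $717.99 + $11.008 = $728.998
Saving = $38.4 − $728.998 = −$690.598 → -$690.60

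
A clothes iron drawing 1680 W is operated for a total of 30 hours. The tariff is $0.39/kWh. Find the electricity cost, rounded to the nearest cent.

Energy = 1.68 kW × 30 h = 50.4 kWh
Cost = 50.4 kWh × $0.39/kWh = $19.66

$19.66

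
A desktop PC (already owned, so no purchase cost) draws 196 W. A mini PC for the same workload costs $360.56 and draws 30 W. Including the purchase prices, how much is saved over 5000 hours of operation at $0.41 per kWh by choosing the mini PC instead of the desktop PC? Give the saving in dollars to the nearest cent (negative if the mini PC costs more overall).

desktop PC: $0.00 + (196/1000) kW × 5000 h × $0.41 = $0.00 + $401.8 = $401.8
mini PC: $360.56 + (30/1000) kW × 5000 h × $0.41 = $360.56 + $61.5 = $422.06
Saving = $401.8 − $422.06 = −$20.26

-$20.26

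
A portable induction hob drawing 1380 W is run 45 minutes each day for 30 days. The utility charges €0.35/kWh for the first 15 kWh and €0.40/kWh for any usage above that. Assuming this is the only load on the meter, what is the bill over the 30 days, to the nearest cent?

Runtime = 45 min × 30 = 1350 min = 22.5 h
Energy = 1.38 kW × 22.5 h = 31.05 kWh
Tier 1 (0–15 kWh): 15 × €0.35 = €5.25
Above 15 kWh: 16.05 × €0.40 = €6.42
Bill = €11.67

€11.67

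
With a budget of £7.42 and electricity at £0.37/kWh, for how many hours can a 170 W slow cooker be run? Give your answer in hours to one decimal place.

118.0 h

Energy available = £7.42 ÷ £0.37/kWh = 20.0541 kWh
Hours = 20.0541 kWh ÷ 0.17 kW = 118.0 h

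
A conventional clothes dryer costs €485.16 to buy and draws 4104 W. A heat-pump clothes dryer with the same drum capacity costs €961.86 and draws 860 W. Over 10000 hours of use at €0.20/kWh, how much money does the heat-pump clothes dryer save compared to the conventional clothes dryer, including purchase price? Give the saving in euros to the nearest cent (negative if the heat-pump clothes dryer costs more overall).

conventional clothes dryer: €485.16 + (4104/1000) kW × 10000 h × €0.20 = €485.16 + €8208 = €8693.16
heat-pump clothes dryer: €961.86 + (860/1000) kW × 10000 h × €0.20 = €961.86 + €1720 = €2681.86
Saving = €8693.16 − €2681.86 = €6011.3

€6011.30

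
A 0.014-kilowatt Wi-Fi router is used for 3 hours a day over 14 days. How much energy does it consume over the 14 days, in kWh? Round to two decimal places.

Runtime = 3 h/day × 14 days = 42 h
Energy = 0.014 kW × 42 h = 0.588 kWh ≈ 0.59 kWh

0.59 kWh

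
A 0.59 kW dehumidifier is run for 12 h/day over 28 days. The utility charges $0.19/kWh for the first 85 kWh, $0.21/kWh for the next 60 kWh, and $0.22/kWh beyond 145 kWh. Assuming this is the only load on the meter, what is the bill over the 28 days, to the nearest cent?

Runtime = 12 h/day × 28 days = 336 h
Energy = 0.59 kW × 336 h = 198.24 kWh
Tier 1 (0–85 kWh): 85 × $0.19 = $16.15
Tier 2 (85–145 kWh): 60 × $0.21 = $12.6
Above 145 kWh: 53.24 × $0.22 = $11.7128
Bill = $40.46

$40.46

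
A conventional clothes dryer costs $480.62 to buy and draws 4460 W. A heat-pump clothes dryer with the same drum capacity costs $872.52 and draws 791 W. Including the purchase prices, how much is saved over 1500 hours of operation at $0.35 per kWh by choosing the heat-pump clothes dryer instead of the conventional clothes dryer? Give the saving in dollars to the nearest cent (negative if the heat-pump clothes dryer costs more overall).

$1534.33

conventional clothes dryer: $480.62 + (4460/1000) kW × 1500 h × $0.35 = $480.62 + $2341.5 = $2822.12
heat-pump clothes dryer: $872.52 + (791/1000) kW × 1500 h × $0.35 = $872.52 + $415.275 = $1287.795
Saving = $2822.12 − $1287.795 = $1534.325 → $1534.33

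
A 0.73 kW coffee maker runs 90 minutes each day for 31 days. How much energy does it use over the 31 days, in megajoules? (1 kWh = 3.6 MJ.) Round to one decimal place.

122.2 MJ

Runtime = 90 min × 31 = 2790 min = 46.5 h
Energy = 0.73 kW × 46.5 h = 33.945 kWh
= 33.945 × 3.6 MJ = 122.2 MJ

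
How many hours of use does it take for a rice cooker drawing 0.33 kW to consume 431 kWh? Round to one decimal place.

1306.1 h

Hours = 431 kWh ÷ 0.33 kW = 1306.1 h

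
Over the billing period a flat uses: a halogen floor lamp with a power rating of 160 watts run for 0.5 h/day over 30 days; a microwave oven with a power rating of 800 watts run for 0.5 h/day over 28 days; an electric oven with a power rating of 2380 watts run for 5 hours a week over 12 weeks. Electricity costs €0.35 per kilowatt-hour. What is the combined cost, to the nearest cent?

€54.74

halogen floor lamp: Runtime = 0.5 h/day × 30 days = 15 h
halogen floor lamp: 0.16 kW × 15 h = 2.4 kWh
microwave oven: Runtime = 0.5 h/day × 28 days = 14 h
microwave oven: 0.8 kW × 14 h = 11.2 kWh
electric oven: Runtime = 5 h/week × 12 weeks = 60 h
electric oven: 2.38 kW × 60 h = 142.8 kWh
Total energy = 156.4 kWh
Cost = 156.4 × €0.35 = €54.74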